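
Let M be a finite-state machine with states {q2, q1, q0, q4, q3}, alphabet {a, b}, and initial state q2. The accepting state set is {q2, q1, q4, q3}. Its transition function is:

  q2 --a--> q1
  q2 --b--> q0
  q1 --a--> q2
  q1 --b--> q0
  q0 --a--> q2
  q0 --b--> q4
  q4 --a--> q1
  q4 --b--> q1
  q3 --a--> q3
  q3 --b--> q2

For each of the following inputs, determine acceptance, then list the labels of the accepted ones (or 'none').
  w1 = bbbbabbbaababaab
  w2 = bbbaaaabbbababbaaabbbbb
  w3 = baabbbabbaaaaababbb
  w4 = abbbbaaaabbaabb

w1:
  start at q2
  read 'b': q2 → q0
  read 'b': q0 → q4
  read 'b': q4 → q1
  read 'b': q1 → q0
  read 'a': q0 → q2
  read 'b': q2 → q0
  read 'b': q0 → q4
  read 'b': q4 → q1
  read 'a': q1 → q2
  read 'a': q2 → q1
  read 'b': q1 → q0
  read 'a': q0 → q2
  read 'b': q2 → q0
  read 'a': q0 → q2
  read 'a': q2 → q1
  read 'b': q1 → q0
  end q0, rejected
w2:
  start at q2
  read 'b': q2 → q0
  read 'b': q0 → q4
  read 'b': q4 → q1
  read 'a': q1 → q2
  read 'a': q2 → q1
  read 'a': q1 → q2
  read 'a': q2 → q1
  read 'b': q1 → q0
  read 'b': q0 → q4
  read 'b': q4 → q1
  read 'a': q1 → q2
  read 'b': q2 → q0
  read 'a': q0 → q2
  read 'b': q2 → q0
  read 'b': q0 → q4
  read 'a': q4 → q1
  read 'a': q1 → q2
  read 'a': q2 → q1
  read 'b': q1 → q0
  read 'b': q0 → q4
  read 'b': q4 → q1
  read 'b': q1 → q0
  read 'b': q0 → q4
  end q4, accepted
w3:
  start at q2
  read 'b': q2 → q0
  read 'a': q0 → q2
  read 'a': q2 → q1
  read 'b': q1 → q0
  read 'b': q0 → q4
  read 'b': q4 → q1
  read 'a': q1 → q2
  read 'b': q2 → q0
  read 'b': q0 → q4
  read 'a': q4 → q1
  read 'a': q1 → q2
  read 'a': q2 → q1
  read 'a': q1 → q2
  read 'a': q2 → q1
  read 'b': q1 → q0
  read 'a': q0 → q2
  read 'b': q2 → q0
  read 'b': q0 → q4
  read 'b': q4 → q1
  end q1, accepted
w4:
  start at q2
  read 'a': q2 → q1
  read 'b': q1 → q0
  read 'b': q0 → q4
  read 'b': q4 → q1
  read 'b': q1 → q0
  read 'a': q0 → q2
  read 'a': q2 → q1
  read 'a': q1 → q2
  read 'a': q2 → q1
  read 'b': q1 → q0
  read 'b': q0 → q4
  read 'a': q4 → q1
  read 'a': q1 → q2
  read 'b': q2 → q0
  read 'b': q0 → q4
  end q4, accepted

w2, w3, w4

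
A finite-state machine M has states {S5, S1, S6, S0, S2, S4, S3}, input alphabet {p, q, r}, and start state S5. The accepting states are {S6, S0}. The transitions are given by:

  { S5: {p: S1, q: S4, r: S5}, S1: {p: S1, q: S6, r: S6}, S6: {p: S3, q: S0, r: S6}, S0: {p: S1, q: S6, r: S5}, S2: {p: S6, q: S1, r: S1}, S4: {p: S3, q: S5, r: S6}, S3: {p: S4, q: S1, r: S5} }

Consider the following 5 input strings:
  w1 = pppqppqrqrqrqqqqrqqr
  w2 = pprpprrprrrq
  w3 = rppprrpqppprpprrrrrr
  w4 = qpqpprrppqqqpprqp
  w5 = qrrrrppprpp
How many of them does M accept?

w1:
  start at S5
  read 'p': S5 → S1
  read 'p': S1 → S1
  read 'p': S1 → S1
  read 'q': S1 → S6
  read 'p': S6 → S3
  read 'p': S3 → S4
  read 'q': S4 → S5
  read 'r': S5 → S5
  read 'q': S5 → S4
  read 'r': S4 → S6
  read 'q': S6 → S0
  read 'r': S0 → S5
  read 'q': S5 → S4
  read 'q': S4 → S5
  read 'q': S5 → S4
  read 'q': S4 → S5
  read 'r': S5 → S5
  read 'q': S5 → S4
  read 'q': S4 → S5
  read 'r': S5 → S5
  end S5, rejected
w2:
  start at S5
  read 'p': S5 → S1
  read 'p': S1 → S1
  read 'r': S1 → S6
  read 'p': S6 → S3
  read 'p': S3 → S4
  read 'r': S4 → S6
  read 'r': S6 → S6
  read 'p': S6 → S3
  read 'r': S3 → S5
  read 'r': S5 → S5
  read 'r': S5 → S5
  read 'q': S5 → S4
  end S4, rejected
w3:
  start at S5
  read 'r': S5 → S5
  read 'p': S5 → S1
  read 'p': S1 → S1
  read 'p': S1 → S1
  read 'r': S1 → S6
  read 'r': S6 → S6
  read 'p': S6 → S3
  read 'q': S3 → S1
  read 'p': S1 → S1
  read 'p': S1 → S1
  read 'p': S1 → S1
  read 'r': S1 → S6
  read 'p': S6 → S3
  read 'p': S3 → S4
  read 'r': S4 → S6
  read 'r': S6 → S6
  read 'r': S6 → S6
  read 'r': S6 → S6
  read 'r': S6 → S6
  read 'r': S6 → S6
  end S6, accepted
w4:
  start at S5
  read 'q': S5 → S4
  read 'p': S4 → S3
  read 'q': S3 → S1
  read 'p': S1 → S1
  read 'p': S1 → S1
  read 'r': S1 → S6
  read 'r': S6 → S6
  read 'p': S6 → S3
  read 'p': S3 → S4
  read 'q': S4 → S5
  read 'q': S5 → S4
  read 'q': S4 → S5
  read 'p': S5 → S1
  read 'p': S1 → S1
  read 'r': S1 → S6
  read 'q': S6 → S0
  read 'p': S0 → S1
  end S1, rejected
w5:
  start at S5
  read 'q': S5 → S4
  read 'r': S4 → S6
  read 'r': S6 → S6
  read 'r': S6 → S6
  read 'r': S6 → S6
  read 'p': S6 → S3
  read 'p': S3 → S4
  read 'p': S4 → S3
  read 'r': S3 → S5
  read 'p': S5 → S1
  read 'p': S1 → S1
  end S1, rejected

1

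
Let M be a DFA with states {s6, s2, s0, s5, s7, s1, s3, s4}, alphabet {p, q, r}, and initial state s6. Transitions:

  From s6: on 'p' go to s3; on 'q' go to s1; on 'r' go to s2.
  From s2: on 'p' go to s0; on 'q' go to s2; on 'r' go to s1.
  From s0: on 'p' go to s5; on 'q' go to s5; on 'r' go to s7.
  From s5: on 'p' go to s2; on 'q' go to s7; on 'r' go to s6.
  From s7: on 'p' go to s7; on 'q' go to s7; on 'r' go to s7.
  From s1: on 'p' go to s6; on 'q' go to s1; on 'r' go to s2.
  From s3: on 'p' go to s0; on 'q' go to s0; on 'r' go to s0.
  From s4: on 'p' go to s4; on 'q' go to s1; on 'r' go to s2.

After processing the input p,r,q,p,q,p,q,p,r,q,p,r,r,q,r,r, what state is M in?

s1

Trace: s6 -p-> s3 -r-> s0 -q-> s5 -p-> s2 -q-> s2 -p-> s0 -q-> s5 -p-> s2 -r-> s1 -q-> s1 -p-> s6 -r-> s2 -r-> s1 -q-> s1 -r-> s2 -r-> s1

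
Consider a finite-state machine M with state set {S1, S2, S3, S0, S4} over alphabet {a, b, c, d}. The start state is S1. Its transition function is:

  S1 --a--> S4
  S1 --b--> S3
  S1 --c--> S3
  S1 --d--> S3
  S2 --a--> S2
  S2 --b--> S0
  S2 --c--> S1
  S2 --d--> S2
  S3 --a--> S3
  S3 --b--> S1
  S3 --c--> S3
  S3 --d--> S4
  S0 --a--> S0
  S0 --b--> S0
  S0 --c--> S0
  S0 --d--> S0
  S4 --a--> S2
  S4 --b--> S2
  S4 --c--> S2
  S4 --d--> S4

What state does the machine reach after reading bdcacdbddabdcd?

S1 → S3 → S4 → S2 → S2 → S1 → S3 → S1 → S3 → S4 → S2 → S0 → S0 → S0 → S0

S0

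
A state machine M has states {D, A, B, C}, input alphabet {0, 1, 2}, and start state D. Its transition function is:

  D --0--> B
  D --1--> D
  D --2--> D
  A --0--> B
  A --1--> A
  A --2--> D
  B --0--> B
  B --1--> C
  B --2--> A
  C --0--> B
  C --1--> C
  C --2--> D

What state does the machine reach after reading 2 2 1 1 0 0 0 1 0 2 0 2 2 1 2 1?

D → D → D → D → D → B → B → B → C → B → A → B → A → D → D → D → D

D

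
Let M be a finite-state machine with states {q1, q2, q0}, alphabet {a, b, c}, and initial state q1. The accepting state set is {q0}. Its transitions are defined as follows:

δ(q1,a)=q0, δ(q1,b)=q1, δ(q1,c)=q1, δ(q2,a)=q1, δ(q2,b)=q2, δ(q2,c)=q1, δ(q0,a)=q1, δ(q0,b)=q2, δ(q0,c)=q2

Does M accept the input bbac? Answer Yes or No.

start at q1
read 'b': q1 → q1
read 'b': q1 → q1
read 'a': q1 → q0
read 'c': q0 → q2
End state q2 is not accepting.

No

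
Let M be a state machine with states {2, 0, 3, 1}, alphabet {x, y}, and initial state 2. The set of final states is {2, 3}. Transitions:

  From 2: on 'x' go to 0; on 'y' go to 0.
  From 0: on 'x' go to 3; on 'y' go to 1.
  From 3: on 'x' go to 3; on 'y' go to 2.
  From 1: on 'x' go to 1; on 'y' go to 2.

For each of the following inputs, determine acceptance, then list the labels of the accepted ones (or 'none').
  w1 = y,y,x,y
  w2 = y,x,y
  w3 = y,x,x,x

w1, w2, w3

w1: Trace: 2 -y-> 0 -y-> 1 -x-> 1 -y-> 2  → end 2, accepted
w2: Trace: 2 -y-> 0 -x-> 3 -y-> 2  → end 2, accepted
w3: Trace: 2 -y-> 0 -x-> 3 -x-> 3 -x-> 3  → end 3, accepted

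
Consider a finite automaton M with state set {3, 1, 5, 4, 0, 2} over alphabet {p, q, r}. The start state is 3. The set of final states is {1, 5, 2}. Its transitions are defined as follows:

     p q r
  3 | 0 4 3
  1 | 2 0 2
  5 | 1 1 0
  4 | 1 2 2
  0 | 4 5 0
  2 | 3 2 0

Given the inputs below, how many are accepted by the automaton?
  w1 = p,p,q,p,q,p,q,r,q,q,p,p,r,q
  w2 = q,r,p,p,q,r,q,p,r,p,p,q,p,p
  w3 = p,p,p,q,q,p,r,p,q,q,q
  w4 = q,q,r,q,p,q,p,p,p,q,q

3

w1: 3 → 0 → 4 → 2 → 3 → 4 → 1 → 0 → 0 → 5 → 1 → 2 → 3 → 3 → 4  → end 4, rejected
w2: 3 → 4 → 2 → 3 → 0 → 5 → 0 → 5 → 1 → 2 → 3 → 0 → 5 → 1 → 2  → end 2, accepted
w3: 3 → 0 → 4 → 1 → 0 → 5 → 1 → 2 → 3 → 4 → 2 → 2  → end 2, accepted
w4: 3 → 4 → 2 → 0 → 5 → 1 → 0 → 4 → 1 → 2 → 2 → 2  → end 2, accepted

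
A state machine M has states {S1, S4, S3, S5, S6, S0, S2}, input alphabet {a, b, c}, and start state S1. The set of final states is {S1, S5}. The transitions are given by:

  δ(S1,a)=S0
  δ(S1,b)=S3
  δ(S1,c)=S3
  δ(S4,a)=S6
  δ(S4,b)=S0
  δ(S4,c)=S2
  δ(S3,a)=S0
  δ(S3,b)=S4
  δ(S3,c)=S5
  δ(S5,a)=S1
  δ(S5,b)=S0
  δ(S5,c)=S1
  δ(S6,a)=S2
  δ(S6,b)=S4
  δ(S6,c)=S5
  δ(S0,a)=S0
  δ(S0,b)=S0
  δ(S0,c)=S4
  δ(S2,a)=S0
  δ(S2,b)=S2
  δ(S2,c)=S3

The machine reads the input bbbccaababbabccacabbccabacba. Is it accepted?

No

Trace: S1 -b-> S3 -b-> S4 -b-> S0 -c-> S4 -c-> S2 -a-> S0 -a-> S0 -b-> S0 -a-> S0 -b-> S0 -b-> S0 -a-> S0 -b-> S0 -c-> S4 -c-> S2 -a-> S0 -c-> S4 -a-> S6 -b-> S4 -b-> S0 -c-> S4 -c-> S2 -a-> S0 -b-> S0 -a-> S0 -c-> S4 -b-> S0 -a-> S0
End state S0 is not accepting.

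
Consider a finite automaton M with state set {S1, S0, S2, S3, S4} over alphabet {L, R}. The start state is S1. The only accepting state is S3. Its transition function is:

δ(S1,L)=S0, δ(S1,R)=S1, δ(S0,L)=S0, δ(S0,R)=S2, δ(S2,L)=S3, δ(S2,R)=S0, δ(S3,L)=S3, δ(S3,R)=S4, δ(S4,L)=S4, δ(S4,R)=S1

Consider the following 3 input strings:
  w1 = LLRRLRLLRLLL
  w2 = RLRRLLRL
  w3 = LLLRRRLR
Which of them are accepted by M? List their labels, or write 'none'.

w2

w1:
  start at S1
  read 'L': S1 → S0
  read 'L': S0 → S0
  read 'R': S0 → S2
  read 'R': S2 → S0
  read 'L': S0 → S0
  read 'R': S0 → S2
  read 'L': S2 → S3
  read 'L': S3 → S3
  read 'R': S3 → S4
  read 'L': S4 → S4
  read 'L': S4 → S4
  read 'L': S4 → S4
  end S4, rejected
w2:
  start at S1
  read 'R': S1 → S1
  read 'L': S1 → S0
  read 'R': S0 → S2
  read 'R': S2 → S0
  read 'L': S0 → S0
  read 'L': S0 → S0
  read 'R': S0 → S2
  read 'L': S2 → S3
  end S3, accepted
w3:
  start at S1
  read 'L': S1 → S0
  read 'L': S0 → S0
  read 'L': S0 → S0
  read 'R': S0 → S2
  read 'R': S2 → S0
  read 'R': S0 → S2
  read 'L': S2 → S3
  read 'R': S3 → S4
  end S4, rejected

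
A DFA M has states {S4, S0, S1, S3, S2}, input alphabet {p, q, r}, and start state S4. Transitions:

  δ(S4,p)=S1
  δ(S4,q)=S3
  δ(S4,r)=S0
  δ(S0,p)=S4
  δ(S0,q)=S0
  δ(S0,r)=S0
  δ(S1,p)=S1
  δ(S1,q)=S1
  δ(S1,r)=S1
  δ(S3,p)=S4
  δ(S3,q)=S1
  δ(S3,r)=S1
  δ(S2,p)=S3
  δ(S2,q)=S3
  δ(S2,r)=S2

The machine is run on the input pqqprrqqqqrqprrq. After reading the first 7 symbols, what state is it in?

S1

Trace: S4 -p-> S1 -q-> S1 -q-> S1 -p-> S1 -r-> S1 -r-> S1 -q-> S1
After 7 symbols: S1.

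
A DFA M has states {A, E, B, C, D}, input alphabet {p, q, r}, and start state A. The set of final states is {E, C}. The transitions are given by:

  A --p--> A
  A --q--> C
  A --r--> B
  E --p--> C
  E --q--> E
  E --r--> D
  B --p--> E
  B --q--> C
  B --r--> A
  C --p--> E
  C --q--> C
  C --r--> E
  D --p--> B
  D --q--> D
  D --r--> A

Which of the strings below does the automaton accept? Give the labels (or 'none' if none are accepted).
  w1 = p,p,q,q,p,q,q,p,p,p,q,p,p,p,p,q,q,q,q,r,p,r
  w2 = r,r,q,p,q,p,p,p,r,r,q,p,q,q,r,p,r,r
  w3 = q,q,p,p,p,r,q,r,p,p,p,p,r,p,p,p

w1, w3

w1: A → A → A → C → C → E → E → E → C → E → C → C → E → C → E → C → C → C → C → C → E → C → E  → end E, accepted
w2: A → B → A → C → E → E → C → E → C → E → D → D → B → C → C → E → C → E → D  → end D, rejected
w3: A → C → C → E → C → E → D → D → A → A → A → A → A → B → E → C → E  → end E, accepted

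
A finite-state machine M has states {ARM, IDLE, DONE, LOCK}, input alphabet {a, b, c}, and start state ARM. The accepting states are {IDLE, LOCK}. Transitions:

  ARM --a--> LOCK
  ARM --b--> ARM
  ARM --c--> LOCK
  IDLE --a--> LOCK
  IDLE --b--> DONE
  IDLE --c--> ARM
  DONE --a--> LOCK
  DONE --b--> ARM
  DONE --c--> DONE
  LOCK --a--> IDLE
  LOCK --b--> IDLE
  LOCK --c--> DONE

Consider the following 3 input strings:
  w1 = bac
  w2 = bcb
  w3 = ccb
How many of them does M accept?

1

w1: Trace: ARM -b-> ARM -a-> LOCK -c-> DONE  → end DONE, rejected
w2: Trace: ARM -b-> ARM -c-> LOCK -b-> IDLE  → end IDLE, accepted
w3: Trace: ARM -c-> LOCK -c-> DONE -b-> ARM  → end ARM, rejected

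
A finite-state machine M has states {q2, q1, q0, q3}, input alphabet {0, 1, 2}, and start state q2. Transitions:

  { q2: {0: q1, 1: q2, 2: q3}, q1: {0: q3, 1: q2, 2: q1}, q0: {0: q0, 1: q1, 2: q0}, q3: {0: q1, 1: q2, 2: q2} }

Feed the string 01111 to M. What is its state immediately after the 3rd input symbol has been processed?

q2

Trace: q2 -0-> q1 -1-> q2 -1-> q2
After 3 symbols: q2.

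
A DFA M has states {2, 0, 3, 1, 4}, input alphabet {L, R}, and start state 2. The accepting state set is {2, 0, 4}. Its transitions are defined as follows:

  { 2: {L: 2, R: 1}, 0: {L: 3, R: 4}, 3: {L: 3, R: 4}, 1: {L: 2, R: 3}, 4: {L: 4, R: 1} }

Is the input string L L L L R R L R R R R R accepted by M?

2 → 2 → 2 → 2 → 2 → 1 → 3 → 3 → 4 → 1 → 3 → 4 → 1
End state 1 is not accepting.

No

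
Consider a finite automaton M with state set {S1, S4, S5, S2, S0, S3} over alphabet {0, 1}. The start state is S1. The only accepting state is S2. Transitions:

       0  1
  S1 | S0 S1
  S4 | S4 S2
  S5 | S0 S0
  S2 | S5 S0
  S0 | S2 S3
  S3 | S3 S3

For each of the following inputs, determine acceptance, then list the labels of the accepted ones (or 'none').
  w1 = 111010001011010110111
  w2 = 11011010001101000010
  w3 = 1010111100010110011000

none

w1: Trace: S1 -1-> S1 -1-> S1 -1-> S1 -0-> S0 -1-> S3 -0-> S3 -0-> S3 -0-> S3 -1-> S3 -0-> S3 -1-> S3 -1-> S3 -0-> S3 -1-> S3 -0-> S3 -1-> S3 -1-> S3 -0-> S3 -1-> S3 -1-> S3 -1-> S3  → end S3, rejected
w2: Trace: S1 -1-> S1 -1-> S1 -0-> S0 -1-> S3 -1-> S3 -0-> S3 -1-> S3 -0-> S3 -0-> S3 -0-> S3 -1-> S3 -1-> S3 -0-> S3 -1-> S3 -0-> S3 -0-> S3 -0-> S3 -0-> S3 -1-> S3 -0-> S3  → end S3, rejected
w3: Trace: S1 -1-> S1 -0-> S0 -1-> S3 -0-> S3 -1-> S3 -1-> S3 -1-> S3 -1-> S3 -0-> S3 -0-> S3 -0-> S3 -1-> S3 -0-> S3 -1-> S3 -1-> S3 -0-> S3 -0-> S3 -1-> S3 -1-> S3 -0-> S3 -0-> S3 -0-> S3  → end S3, rejected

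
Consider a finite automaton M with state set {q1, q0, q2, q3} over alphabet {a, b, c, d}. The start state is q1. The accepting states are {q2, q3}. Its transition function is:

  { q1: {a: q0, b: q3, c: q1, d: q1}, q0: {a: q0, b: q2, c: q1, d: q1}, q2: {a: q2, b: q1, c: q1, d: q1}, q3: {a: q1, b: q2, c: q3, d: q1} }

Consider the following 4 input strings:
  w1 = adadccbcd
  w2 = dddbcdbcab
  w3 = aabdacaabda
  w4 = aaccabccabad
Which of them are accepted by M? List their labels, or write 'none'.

w2

w1: Trace: q1 -a-> q0 -d-> q1 -a-> q0 -d-> q1 -c-> q1 -c-> q1 -b-> q3 -c-> q3 -d-> q1  → end q1, rejected
w2: Trace: q1 -d-> q1 -d-> q1 -d-> q1 -b-> q3 -c-> q3 -d-> q1 -b-> q3 -c-> q3 -a-> q1 -b-> q3  → end q3, accepted
w3: Trace: q1 -a-> q0 -a-> q0 -b-> q2 -d-> q1 -a-> q0 -c-> q1 -a-> q0 -a-> q0 -b-> q2 -d-> q1 -a-> q0  → end q0, rejected
w4: Trace: q1 -a-> q0 -a-> q0 -c-> q1 -c-> q1 -a-> q0 -b-> q2 -c-> q1 -c-> q1 -a-> q0 -b-> q2 -a-> q2 -d-> q1  → end q1, rejected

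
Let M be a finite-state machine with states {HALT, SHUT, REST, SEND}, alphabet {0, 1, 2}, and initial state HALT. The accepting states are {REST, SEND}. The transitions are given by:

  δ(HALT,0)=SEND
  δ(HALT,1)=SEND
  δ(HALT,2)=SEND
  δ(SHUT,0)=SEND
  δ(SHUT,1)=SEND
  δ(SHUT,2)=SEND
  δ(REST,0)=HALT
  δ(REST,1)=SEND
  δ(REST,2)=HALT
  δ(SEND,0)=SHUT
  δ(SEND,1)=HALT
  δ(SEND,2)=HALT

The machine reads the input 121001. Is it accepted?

No

start at HALT
read '1': HALT → SEND
read '2': SEND → HALT
read '1': HALT → SEND
read '0': SEND → SHUT
read '0': SHUT → SEND
read '1': SEND → HALT
End state HALT is not accepting.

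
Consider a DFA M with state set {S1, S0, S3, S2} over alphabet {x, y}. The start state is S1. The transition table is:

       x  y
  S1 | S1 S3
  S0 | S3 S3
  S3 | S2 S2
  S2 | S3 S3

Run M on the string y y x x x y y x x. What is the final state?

start at S1
read 'y': S1 → S3
read 'y': S3 → S2
read 'x': S2 → S3
read 'x': S3 → S2
read 'x': S2 → S3
read 'y': S3 → S2
read 'y': S2 → S3
read 'x': S3 → S2
read 'x': S2 → S3

S3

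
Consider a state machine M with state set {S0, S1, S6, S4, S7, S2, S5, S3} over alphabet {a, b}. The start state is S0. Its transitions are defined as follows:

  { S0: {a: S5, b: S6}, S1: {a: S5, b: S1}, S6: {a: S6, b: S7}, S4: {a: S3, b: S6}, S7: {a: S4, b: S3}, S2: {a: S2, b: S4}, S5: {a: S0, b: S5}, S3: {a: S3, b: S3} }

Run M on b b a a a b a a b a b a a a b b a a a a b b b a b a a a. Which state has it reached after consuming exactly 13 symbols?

S0 → S6 → S7 → S4 → S3 → S3 → S3 → S3 → S3 → S3 → S3 → S3 → S3 → S3
After 13 symbols: S3.

S3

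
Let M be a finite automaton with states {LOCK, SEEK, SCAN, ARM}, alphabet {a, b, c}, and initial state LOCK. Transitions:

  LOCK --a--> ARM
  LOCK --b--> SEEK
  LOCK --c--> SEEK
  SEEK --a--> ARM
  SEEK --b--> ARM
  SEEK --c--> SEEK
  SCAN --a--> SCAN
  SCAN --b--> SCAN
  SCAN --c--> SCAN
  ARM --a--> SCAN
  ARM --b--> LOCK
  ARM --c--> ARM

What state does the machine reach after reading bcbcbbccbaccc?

SCAN

start at LOCK
read 'b': LOCK → SEEK
read 'c': SEEK → SEEK
read 'b': SEEK → ARM
read 'c': ARM → ARM
read 'b': ARM → LOCK
read 'b': LOCK → SEEK
read 'c': SEEK → SEEK
read 'c': SEEK → SEEK
read 'b': SEEK → ARM
read 'a': ARM → SCAN
read 'c': SCAN → SCAN
read 'c': SCAN → SCAN
read 'c': SCAN → SCAN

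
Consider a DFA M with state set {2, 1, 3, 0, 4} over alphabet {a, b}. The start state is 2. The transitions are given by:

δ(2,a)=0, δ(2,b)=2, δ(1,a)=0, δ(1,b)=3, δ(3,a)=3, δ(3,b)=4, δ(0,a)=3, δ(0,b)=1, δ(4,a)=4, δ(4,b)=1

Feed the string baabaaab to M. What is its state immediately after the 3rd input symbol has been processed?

Trace: 2 -b-> 2 -a-> 0 -a-> 3
After 3 symbols: 3.

3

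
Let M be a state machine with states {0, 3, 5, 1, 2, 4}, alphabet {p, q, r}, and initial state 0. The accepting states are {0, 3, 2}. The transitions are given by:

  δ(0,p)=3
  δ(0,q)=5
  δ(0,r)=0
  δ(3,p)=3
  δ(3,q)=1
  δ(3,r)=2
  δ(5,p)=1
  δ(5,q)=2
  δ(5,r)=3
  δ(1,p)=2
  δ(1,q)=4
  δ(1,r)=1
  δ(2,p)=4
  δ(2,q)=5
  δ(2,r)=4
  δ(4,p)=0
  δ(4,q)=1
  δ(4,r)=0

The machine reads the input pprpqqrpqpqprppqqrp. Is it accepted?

0 → 3 → 3 → 2 → 4 → 1 → 4 → 0 → 3 → 1 → 2 → 5 → 1 → 1 → 2 → 4 → 1 → 4 → 0 → 3
End state 3 is accepting.

Yes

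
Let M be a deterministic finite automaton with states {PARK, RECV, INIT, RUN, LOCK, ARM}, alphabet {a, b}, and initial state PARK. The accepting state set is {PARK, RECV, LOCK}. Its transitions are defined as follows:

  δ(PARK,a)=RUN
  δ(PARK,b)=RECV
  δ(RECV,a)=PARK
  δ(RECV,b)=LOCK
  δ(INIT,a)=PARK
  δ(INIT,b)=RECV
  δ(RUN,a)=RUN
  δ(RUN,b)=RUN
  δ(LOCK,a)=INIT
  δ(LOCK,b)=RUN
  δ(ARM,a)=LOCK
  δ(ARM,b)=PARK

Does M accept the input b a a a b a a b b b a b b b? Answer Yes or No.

PARK → RECV → PARK → RUN → RUN → RUN → RUN → RUN → RUN → RUN → RUN → RUN → RUN → RUN → RUN
End state RUN is not accepting.

No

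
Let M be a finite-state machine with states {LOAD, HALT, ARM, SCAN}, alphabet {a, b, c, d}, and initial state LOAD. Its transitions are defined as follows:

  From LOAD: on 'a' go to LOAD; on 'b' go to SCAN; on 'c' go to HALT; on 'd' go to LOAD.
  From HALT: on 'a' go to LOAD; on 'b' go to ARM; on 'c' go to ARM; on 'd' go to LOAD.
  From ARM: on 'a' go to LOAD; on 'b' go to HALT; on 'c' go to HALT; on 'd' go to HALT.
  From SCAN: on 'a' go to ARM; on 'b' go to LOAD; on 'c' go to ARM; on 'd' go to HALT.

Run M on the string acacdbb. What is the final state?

start at LOAD
read 'a': LOAD → LOAD
read 'c': LOAD → HALT
read 'a': HALT → LOAD
read 'c': LOAD → HALT
read 'd': HALT → LOAD
read 'b': LOAD → SCAN
read 'b': SCAN → LOAD

LOAD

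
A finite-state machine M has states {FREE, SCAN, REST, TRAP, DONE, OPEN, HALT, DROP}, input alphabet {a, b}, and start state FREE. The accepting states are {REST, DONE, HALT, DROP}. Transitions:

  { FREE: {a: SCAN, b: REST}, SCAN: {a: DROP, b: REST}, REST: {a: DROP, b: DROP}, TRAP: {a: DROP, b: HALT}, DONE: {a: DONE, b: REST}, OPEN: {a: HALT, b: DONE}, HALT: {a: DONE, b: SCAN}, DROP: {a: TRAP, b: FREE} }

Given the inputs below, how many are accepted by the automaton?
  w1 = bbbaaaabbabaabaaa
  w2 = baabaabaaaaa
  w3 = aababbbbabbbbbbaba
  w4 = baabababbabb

3

w1: FREE → REST → DROP → FREE → SCAN → DROP → TRAP → DROP → FREE → REST → DROP → FREE → SCAN → DROP → FREE → SCAN → DROP → TRAP  → end TRAP, rejected
w2: FREE → REST → DROP → TRAP → HALT → DONE → DONE → REST → DROP → TRAP → DROP → TRAP → DROP  → end DROP, accepted
w3: FREE → SCAN → DROP → FREE → SCAN → REST → DROP → FREE → REST → DROP → FREE → REST → DROP → FREE → REST → DROP → TRAP → HALT → DONE  → end DONE, accepted
w4: FREE → REST → DROP → TRAP → HALT → DONE → REST → DROP → FREE → REST → DROP → FREE → REST  → end REST, accepted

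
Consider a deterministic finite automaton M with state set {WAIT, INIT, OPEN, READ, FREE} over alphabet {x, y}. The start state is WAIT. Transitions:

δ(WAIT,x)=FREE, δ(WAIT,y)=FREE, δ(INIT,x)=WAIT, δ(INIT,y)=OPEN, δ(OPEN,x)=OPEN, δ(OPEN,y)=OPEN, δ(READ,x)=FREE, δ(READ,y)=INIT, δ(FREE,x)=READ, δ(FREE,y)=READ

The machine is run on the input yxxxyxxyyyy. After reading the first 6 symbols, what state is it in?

WAIT

start at WAIT
read 'y': WAIT → FREE
read 'x': FREE → READ
read 'x': READ → FREE
read 'x': FREE → READ
read 'y': READ → INIT
read 'x': INIT → WAIT
After 6 symbols: WAIT.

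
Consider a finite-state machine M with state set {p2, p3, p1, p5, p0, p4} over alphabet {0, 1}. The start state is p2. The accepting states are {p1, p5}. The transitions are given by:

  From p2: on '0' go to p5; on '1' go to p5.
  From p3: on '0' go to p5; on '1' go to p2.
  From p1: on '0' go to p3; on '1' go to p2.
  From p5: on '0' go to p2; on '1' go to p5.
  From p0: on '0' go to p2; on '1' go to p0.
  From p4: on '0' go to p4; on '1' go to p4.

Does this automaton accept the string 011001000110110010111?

Yes

p2 → p5 → p5 → p5 → p2 → p5 → p5 → p2 → p5 → p2 → p5 → p5 → p2 → p5 → p5 → p2 → p5 → p5 → p2 → p5 → p5 → p5
End state p5 is accepting.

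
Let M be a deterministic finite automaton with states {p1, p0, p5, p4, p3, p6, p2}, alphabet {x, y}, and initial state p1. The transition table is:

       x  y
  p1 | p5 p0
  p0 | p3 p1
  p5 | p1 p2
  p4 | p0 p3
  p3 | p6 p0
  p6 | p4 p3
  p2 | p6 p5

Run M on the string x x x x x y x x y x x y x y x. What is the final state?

p1 → p5 → p1 → p5 → p1 → p5 → p2 → p6 → p4 → p3 → p6 → p4 → p3 → p6 → p3 → p6

p6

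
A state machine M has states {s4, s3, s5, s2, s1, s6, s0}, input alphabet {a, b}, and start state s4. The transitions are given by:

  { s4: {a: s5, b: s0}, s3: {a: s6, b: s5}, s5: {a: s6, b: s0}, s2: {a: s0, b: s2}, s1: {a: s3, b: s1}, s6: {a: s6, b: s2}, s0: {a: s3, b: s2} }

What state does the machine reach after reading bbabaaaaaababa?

s0

start at s4
read 'b': s4 → s0
read 'b': s0 → s2
read 'a': s2 → s0
read 'b': s0 → s2
read 'a': s2 → s0
read 'a': s0 → s3
read 'a': s3 → s6
read 'a': s6 → s6
read 'a': s6 → s6
read 'a': s6 → s6
read 'b': s6 → s2
read 'a': s2 → s0
read 'b': s0 → s2
read 'a': s2 → s0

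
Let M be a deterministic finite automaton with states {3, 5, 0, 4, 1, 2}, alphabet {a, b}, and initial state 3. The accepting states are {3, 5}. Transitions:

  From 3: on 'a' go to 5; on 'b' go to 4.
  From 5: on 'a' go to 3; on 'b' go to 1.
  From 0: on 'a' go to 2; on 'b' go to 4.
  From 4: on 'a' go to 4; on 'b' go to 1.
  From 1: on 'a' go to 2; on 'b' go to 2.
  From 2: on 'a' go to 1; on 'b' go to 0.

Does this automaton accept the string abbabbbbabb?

start at 3
read 'a': 3 → 5
read 'b': 5 → 1
read 'b': 1 → 2
read 'a': 2 → 1
read 'b': 1 → 2
read 'b': 2 → 0
read 'b': 0 → 4
read 'b': 4 → 1
read 'a': 1 → 2
read 'b': 2 → 0
read 'b': 0 → 4
End state 4 is not accepting.

No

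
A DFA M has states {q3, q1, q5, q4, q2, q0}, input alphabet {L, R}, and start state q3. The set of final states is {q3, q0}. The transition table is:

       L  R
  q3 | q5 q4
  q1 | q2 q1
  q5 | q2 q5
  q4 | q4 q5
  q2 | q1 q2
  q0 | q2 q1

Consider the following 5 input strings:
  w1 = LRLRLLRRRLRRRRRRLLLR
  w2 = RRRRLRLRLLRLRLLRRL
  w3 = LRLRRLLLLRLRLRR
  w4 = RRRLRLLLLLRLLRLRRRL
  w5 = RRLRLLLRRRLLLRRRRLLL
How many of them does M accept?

0

w1:
  start at q3
  read 'L': q3 → q5
  read 'R': q5 → q5
  read 'L': q5 → q2
  read 'R': q2 → q2
  read 'L': q2 → q1
  read 'L': q1 → q2
  read 'R': q2 → q2
  read 'R': q2 → q2
  read 'R': q2 → q2
  read 'L': q2 → q1
  read 'R': q1 → q1
  read 'R': q1 → q1
  read 'R': q1 → q1
  read 'R': q1 → q1
  read 'R': q1 → q1
  read 'R': q1 → q1
  read 'L': q1 → q2
  read 'L': q2 → q1
  read 'L': q1 → q2
  read 'R': q2 → q2
  end q2, rejected
w2:
  start at q3
  read 'R': q3 → q4
  read 'R': q4 → q5
  read 'R': q5 → q5
  read 'R': q5 → q5
  read 'L': q5 → q2
  read 'R': q2 → q2
  read 'L': q2 → q1
  read 'R': q1 → q1
  read 'L': q1 → q2
  read 'L': q2 → q1
  read 'R': q1 → q1
  read 'L': q1 → q2
  read 'R': q2 → q2
  read 'L': q2 → q1
  read 'L': q1 → q2
  read 'R': q2 → q2
  read 'R': q2 → q2
  read 'L': q2 → q1
  end q1, rejected
w3:
  start at q3
  read 'L': q3 → q5
  read 'R': q5 → q5
  read 'L': q5 → q2
  read 'R': q2 → q2
  read 'R': q2 → q2
  read 'L': q2 → q1
  read 'L': q1 → q2
  read 'L': q2 → q1
  read 'L': q1 → q2
  read 'R': q2 → q2
  read 'L': q2 → q1
  read 'R': q1 → q1
  read 'L': q1 → q2
  read 'R': q2 → q2
  read 'R': q2 → q2
  end q2, rejected
w4:
  start at q3
  read 'R': q3 → q4
  read 'R': q4 → q5
  read 'R': q5 → q5
  read 'L': q5 → q2
  read 'R': q2 → q2
  read 'L': q2 → q1
  read 'L': q1 → q2
  read 'L': q2 → q1
  read 'L': q1 → q2
  read 'L': q2 → q1
  read 'R': q1 → q1
  read 'L': q1 → q2
  read 'L': q2 → q1
  read 'R': q1 → q1
  read 'L': q1 → q2
  read 'R': q2 → q2
  read 'R': q2 → q2
  read 'R': q2 → q2
  read 'L': q2 → q1
  end q1, rejected
w5:
  start at q3
  read 'R': q3 → q4
  read 'R': q4 → q5
  read 'L': q5 → q2
  read 'R': q2 → q2
  read 'L': q2 → q1
  read 'L': q1 → q2
  read 'L': q2 → q1
  read 'R': q1 → q1
  read 'R': q1 → q1
  read 'R': q1 → q1
  read 'L': q1 → q2
  read 'L': q2 → q1
  read 'L': q1 → q2
  read 'R': q2 → q2
  read 'R': q2 → q2
  read 'R': q2 → q2
  read 'R': q2 → q2
  read 'L': q2 → q1
  read 'L': q1 → q2
  read 'L': q2 → q1
  end q1, rejected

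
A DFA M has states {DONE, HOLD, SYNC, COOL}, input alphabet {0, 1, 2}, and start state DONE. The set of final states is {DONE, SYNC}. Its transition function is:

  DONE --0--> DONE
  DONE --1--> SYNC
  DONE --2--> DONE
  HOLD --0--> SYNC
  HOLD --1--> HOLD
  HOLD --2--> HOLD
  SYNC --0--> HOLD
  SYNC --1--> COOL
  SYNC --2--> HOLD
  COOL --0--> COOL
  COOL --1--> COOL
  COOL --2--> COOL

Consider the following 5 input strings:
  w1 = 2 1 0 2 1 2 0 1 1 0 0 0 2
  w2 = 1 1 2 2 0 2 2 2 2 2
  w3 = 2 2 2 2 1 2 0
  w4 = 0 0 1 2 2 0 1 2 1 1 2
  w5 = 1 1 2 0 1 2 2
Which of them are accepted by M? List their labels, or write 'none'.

w3

w1:
  start at DONE
  read '2': DONE → DONE
  read '1': DONE → SYNC
  read '0': SYNC → HOLD
  read '2': HOLD → HOLD
  read '1': HOLD → HOLD
  read '2': HOLD → HOLD
  read '0': HOLD → SYNC
  read '1': SYNC → COOL
  read '1': COOL → COOL
  read '0': COOL → COOL
  read '0': COOL → COOL
  read '0': COOL → COOL
  read '2': COOL → COOL
  end COOL, rejected
w2:
  start at DONE
  read '1': DONE → SYNC
  read '1': SYNC → COOL
  read '2': COOL → COOL
  read '2': COOL → COOL
  read '0': COOL → COOL
  read '2': COOL → COOL
  read '2': COOL → COOL
  read '2': COOL → COOL
  read '2': COOL → COOL
  read '2': COOL → COOL
  end COOL, rejected
w3:
  start at DONE
  read '2': DONE → DONE
  read '2': DONE → DONE
  read '2': DONE → DONE
  read '2': DONE → DONE
  read '1': DONE → SYNC
  read '2': SYNC → HOLD
  read '0': HOLD → SYNC
  end SYNC, accepted
w4:
  start at DONE
  read '0': DONE → DONE
  read '0': DONE → DONE
  read '1': DONE → SYNC
  read '2': SYNC → HOLD
  read '2': HOLD → HOLD
  read '0': HOLD → SYNC
  read '1': SYNC → COOL
  read '2': COOL → COOL
  read '1': COOL → COOL
  read '1': COOL → COOL
  read '2': COOL → COOL
  end COOL, rejected
w5:
  start at DONE
  read '1': DONE → SYNC
  read '1': SYNC → COOL
  read '2': COOL → COOL
  read '0': COOL → COOL
  read '1': COOL → COOL
  read '2': COOL → COOL
  read '2': COOL → COOL
  end COOL, rejected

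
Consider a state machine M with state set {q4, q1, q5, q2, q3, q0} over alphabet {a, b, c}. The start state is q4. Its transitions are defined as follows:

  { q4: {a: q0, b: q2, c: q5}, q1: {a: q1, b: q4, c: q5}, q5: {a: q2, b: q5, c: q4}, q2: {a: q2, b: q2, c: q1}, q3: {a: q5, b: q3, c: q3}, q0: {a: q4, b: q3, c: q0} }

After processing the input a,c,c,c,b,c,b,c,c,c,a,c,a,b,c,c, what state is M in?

Trace: q4 -a-> q0 -c-> q0 -c-> q0 -c-> q0 -b-> q3 -c-> q3 -b-> q3 -c-> q3 -c-> q3 -c-> q3 -a-> q5 -c-> q4 -a-> q0 -b-> q3 -c-> q3 -c-> q3

q3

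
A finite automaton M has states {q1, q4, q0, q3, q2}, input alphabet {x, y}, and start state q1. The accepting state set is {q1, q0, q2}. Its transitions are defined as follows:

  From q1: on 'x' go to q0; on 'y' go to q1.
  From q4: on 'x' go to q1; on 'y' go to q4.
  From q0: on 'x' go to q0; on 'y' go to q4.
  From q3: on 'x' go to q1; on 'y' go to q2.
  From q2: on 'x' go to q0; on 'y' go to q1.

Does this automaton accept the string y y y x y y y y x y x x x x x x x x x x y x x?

start at q1
read 'y': q1 → q1
read 'y': q1 → q1
read 'y': q1 → q1
read 'x': q1 → q0
read 'y': q0 → q4
read 'y': q4 → q4
read 'y': q4 → q4
read 'y': q4 → q4
read 'x': q4 → q1
read 'y': q1 → q1
read 'x': q1 → q0
read 'x': q0 → q0
read 'x': q0 → q0
read 'x': q0 → q0
read 'x': q0 → q0
read 'x': q0 → q0
read 'x': q0 → q0
read 'x': q0 → q0
read 'x': q0 → q0
read 'x': q0 → q0
read 'y': q0 → q4
read 'x': q4 → q1
read 'x': q1 → q0
End state q0 is accepting.

Yes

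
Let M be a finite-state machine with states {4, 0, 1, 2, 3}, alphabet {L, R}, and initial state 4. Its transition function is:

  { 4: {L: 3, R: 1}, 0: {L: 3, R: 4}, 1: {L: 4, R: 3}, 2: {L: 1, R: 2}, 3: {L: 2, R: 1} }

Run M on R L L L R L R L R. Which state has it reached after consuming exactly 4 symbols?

Trace: 4 -R-> 1 -L-> 4 -L-> 3 -L-> 2
After 4 symbols: 2.

2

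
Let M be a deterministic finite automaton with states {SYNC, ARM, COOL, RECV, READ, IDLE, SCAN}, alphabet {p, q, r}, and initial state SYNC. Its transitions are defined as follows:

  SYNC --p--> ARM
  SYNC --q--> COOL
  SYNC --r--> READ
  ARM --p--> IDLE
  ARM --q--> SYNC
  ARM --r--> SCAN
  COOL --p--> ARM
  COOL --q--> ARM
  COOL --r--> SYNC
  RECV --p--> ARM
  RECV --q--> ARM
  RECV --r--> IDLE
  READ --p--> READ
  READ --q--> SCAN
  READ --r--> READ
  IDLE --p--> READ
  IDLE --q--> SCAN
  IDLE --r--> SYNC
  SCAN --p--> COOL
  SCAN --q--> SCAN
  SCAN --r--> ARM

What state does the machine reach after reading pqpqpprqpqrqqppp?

Trace: SYNC -p-> ARM -q-> SYNC -p-> ARM -q-> SYNC -p-> ARM -p-> IDLE -r-> SYNC -q-> COOL -p-> ARM -q-> SYNC -r-> READ -q-> SCAN -q-> SCAN -p-> COOL -p-> ARM -p-> IDLE

IDLE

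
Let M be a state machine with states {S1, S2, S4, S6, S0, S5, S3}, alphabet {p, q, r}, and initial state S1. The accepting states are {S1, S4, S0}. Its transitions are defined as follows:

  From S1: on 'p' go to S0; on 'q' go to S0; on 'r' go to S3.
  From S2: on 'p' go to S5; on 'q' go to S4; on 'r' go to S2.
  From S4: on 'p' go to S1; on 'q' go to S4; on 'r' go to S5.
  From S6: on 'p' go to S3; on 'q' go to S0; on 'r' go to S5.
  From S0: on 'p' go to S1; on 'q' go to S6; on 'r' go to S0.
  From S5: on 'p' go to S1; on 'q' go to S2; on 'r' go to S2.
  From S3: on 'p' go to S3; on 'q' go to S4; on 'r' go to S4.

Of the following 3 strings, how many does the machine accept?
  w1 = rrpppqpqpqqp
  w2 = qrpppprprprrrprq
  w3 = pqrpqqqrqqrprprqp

w1:
  start at S1
  read 'r': S1 → S3
  read 'r': S3 → S4
  read 'p': S4 → S1
  read 'p': S1 → S0
  read 'p': S0 → S1
  read 'q': S1 → S0
  read 'p': S0 → S1
  read 'q': S1 → S0
  read 'p': S0 → S1
  read 'q': S1 → S0
  read 'q': S0 → S6
  read 'p': S6 → S3
  end S3, rejected
w2:
  start at S1
  read 'q': S1 → S0
  read 'r': S0 → S0
  read 'p': S0 → S1
  read 'p': S1 → S0
  read 'p': S0 → S1
  read 'p': S1 → S0
  read 'r': S0 → S0
  read 'p': S0 → S1
  read 'r': S1 → S3
  read 'p': S3 → S3
  read 'r': S3 → S4
  read 'r': S4 → S5
  read 'r': S5 → S2
  read 'p': S2 → S5
  read 'r': S5 → S2
  read 'q': S2 → S4
  end S4, accepted
w3:
  start at S1
  read 'p': S1 → S0
  read 'q': S0 → S6
  read 'r': S6 → S5
  read 'p': S5 → S1
  read 'q': S1 → S0
  read 'q': S0 → S6
  read 'q': S6 → S0
  read 'r': S0 → S0
  read 'q': S0 → S6
  read 'q': S6 → S0
  read 'r': S0 → S0
  read 'p': S0 → S1
  read 'r': S1 → S3
  read 'p': S3 → S3
  read 'r': S3 → S4
  read 'q': S4 → S4
  read 'p': S4 → S1
  end S1, accepted

2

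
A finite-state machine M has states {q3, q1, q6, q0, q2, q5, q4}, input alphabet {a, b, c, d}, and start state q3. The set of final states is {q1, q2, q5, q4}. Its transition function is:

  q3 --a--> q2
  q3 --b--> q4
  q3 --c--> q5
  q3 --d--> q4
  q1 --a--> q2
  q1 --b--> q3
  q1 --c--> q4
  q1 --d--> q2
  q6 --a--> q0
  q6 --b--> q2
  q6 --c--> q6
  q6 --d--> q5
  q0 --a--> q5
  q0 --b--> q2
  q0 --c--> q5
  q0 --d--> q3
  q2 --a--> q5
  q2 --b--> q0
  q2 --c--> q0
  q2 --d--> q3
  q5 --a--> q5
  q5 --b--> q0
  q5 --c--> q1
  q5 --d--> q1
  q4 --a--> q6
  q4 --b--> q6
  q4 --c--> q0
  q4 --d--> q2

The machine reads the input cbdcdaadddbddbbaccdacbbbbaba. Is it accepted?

start at q3
read 'c': q3 → q5
read 'b': q5 → q0
read 'd': q0 → q3
read 'c': q3 → q5
read 'd': q5 → q1
read 'a': q1 → q2
read 'a': q2 → q5
read 'd': q5 → q1
read 'd': q1 → q2
read 'd': q2 → q3
read 'b': q3 → q4
read 'd': q4 → q2
read 'd': q2 → q3
read 'b': q3 → q4
read 'b': q4 → q6
read 'a': q6 → q0
read 'c': q0 → q5
read 'c': q5 → q1
read 'd': q1 → q2
read 'a': q2 → q5
read 'c': q5 → q1
read 'b': q1 → q3
read 'b': q3 → q4
read 'b': q4 → q6
read 'b': q6 → q2
read 'a': q2 → q5
read 'b': q5 → q0
read 'a': q0 → q5
End state q5 is accepting.

Yes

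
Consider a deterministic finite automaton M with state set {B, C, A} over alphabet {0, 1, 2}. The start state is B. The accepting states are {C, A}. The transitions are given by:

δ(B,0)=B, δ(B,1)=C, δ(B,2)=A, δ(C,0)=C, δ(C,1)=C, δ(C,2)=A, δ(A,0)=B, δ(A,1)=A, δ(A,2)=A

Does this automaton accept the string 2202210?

Trace: B -2-> A -2-> A -0-> B -2-> A -2-> A -1-> A -0-> B
End state B is not accepting.

No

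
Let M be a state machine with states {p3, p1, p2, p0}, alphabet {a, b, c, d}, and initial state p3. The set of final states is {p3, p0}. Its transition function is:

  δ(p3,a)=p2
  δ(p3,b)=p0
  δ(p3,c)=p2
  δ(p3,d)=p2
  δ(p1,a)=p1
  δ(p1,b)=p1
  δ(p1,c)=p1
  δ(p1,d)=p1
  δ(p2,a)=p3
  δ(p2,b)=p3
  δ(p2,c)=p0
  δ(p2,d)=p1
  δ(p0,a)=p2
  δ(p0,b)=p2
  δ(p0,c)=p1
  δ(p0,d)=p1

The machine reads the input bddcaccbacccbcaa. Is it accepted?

No

start at p3
read 'b': p3 → p0
read 'd': p0 → p1
read 'd': p1 → p1
read 'c': p1 → p1
read 'a': p1 → p1
read 'c': p1 → p1
read 'c': p1 → p1
read 'b': p1 → p1
read 'a': p1 → p1
read 'c': p1 → p1
read 'c': p1 → p1
read 'c': p1 → p1
read 'b': p1 → p1
read 'c': p1 → p1
read 'a': p1 → p1
read 'a': p1 → p1
End state p1 is not accepting.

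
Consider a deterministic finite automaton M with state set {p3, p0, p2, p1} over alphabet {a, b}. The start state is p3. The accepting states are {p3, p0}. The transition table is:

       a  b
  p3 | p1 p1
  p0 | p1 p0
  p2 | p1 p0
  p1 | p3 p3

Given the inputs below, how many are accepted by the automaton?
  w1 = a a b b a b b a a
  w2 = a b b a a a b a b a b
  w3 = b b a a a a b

0

w1:
  start at p3
  read 'a': p3 → p1
  read 'a': p1 → p3
  read 'b': p3 → p1
  read 'b': p1 → p3
  read 'a': p3 → p1
  read 'b': p1 → p3
  read 'b': p3 → p1
  read 'a': p1 → p3
  read 'a': p3 → p1
  end p1, rejected
w2:
  start at p3
  read 'a': p3 → p1
  read 'b': p1 → p3
  read 'b': p3 → p1
  read 'a': p1 → p3
  read 'a': p3 → p1
  read 'a': p1 → p3
  read 'b': p3 → p1
  read 'a': p1 → p3
  read 'b': p3 → p1
  read 'a': p1 → p3
  read 'b': p3 → p1
  end p1, rejected
w3:
  start at p3
  read 'b': p3 → p1
  read 'b': p1 → p3
  read 'a': p3 → p1
  read 'a': p1 → p3
  read 'a': p3 → p1
  read 'a': p1 → p3
  read 'b': p3 → p1
  end p1, rejected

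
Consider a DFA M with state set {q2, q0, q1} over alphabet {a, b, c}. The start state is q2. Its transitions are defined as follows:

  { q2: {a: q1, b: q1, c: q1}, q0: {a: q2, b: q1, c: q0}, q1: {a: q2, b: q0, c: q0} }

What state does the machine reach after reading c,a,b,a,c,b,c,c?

q2 → q1 → q2 → q1 → q2 → q1 → q0 → q0 → q0

q0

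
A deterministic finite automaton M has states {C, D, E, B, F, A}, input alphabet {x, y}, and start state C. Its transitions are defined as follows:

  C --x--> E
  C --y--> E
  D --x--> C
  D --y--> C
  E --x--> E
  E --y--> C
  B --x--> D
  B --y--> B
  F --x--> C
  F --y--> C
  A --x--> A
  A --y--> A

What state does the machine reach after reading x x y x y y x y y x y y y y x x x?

C → E → E → C → E → C → E → E → C → E → E → C → E → C → E → E → E → E

E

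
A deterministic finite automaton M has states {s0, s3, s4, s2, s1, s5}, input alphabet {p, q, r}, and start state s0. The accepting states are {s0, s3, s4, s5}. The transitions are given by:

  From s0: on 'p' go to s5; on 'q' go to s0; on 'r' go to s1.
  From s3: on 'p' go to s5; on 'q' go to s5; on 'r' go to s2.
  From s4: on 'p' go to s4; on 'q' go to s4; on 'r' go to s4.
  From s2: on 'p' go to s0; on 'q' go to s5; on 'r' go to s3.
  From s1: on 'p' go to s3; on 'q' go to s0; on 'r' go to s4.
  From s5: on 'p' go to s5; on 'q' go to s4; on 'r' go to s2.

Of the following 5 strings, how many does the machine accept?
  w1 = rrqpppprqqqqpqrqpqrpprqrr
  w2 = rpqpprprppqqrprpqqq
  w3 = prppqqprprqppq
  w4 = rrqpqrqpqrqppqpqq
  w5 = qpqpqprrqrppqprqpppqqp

5

w1: Trace: s0 -r-> s1 -r-> s4 -q-> s4 -p-> s4 -p-> s4 -p-> s4 -p-> s4 -r-> s4 -q-> s4 -q-> s4 -q-> s4 -q-> s4 -p-> s4 -q-> s4 -r-> s4 -q-> s4 -p-> s4 -q-> s4 -r-> s4 -p-> s4 -p-> s4 -r-> s4 -q-> s4 -r-> s4 -r-> s4  → end s4, accepted
w2: Trace: s0 -r-> s1 -p-> s3 -q-> s5 -p-> s5 -p-> s5 -r-> s2 -p-> s0 -r-> s1 -p-> s3 -p-> s5 -q-> s4 -q-> s4 -r-> s4 -p-> s4 -r-> s4 -p-> s4 -q-> s4 -q-> s4 -q-> s4  → end s4, accepted
w3: Trace: s0 -p-> s5 -r-> s2 -p-> s0 -p-> s5 -q-> s4 -q-> s4 -p-> s4 -r-> s4 -p-> s4 -r-> s4 -q-> s4 -p-> s4 -p-> s4 -q-> s4  → end s4, accepted
w4: Trace: s0 -r-> s1 -r-> s4 -q-> s4 -p-> s4 -q-> s4 -r-> s4 -q-> s4 -p-> s4 -q-> s4 -r-> s4 -q-> s4 -p-> s4 -p-> s4 -q-> s4 -p-> s4 -q-> s4 -q-> s4  → end s4, accepted
w5: Trace: s0 -q-> s0 -p-> s5 -q-> s4 -p-> s4 -q-> s4 -p-> s4 -r-> s4 -r-> s4 -q-> s4 -r-> s4 -p-> s4 -p-> s4 -q-> s4 -p-> s4 -r-> s4 -q-> s4 -p-> s4 -p-> s4 -p-> s4 -q-> s4 -q-> s4 -p-> s4  → end s4, accepted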